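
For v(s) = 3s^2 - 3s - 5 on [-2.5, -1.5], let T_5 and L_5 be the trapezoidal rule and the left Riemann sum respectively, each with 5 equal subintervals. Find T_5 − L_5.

-1.5

T_5 = 13.27.
L_5 = 14.77.
T_5 − L_5 = -1.5.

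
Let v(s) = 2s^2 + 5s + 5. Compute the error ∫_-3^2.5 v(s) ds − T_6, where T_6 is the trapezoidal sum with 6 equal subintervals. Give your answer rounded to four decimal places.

Exact integral: ∫_-3^2.5 v(s) ds ≈ 49.041667.
T_6 ≈ 50.582176.
Error ≈ 49.041667 − 50.582176 ≈ -1.5405.

-1.5405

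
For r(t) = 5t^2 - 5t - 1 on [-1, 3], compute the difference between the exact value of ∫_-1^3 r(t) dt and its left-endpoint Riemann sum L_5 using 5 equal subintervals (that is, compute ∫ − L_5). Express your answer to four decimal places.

Exact integral: ∫_-1^3 r(t) dt ≈ 22.666667.
L_5 = 16.8.
Error ≈ 22.666667 − 16.8 ≈ 5.8667.

5.8667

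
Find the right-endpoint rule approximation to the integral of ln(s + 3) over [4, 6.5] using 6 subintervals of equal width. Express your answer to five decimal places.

Δs = (6.5 − 4)/6 = 5/12.
Right endpoints: 53/12, 29/6, 5.25, 17/3, 73/12, 6.5.
f(53/12) ≈ 2.00373, f(29/6) ≈ 2.05839, f(5.25) ≈ 2.11021, f(17/3) ≈ 2.15948, f(73/12) ≈ 2.20644, f(6.5) ≈ 2.25129.
Sum = Δs · [f(53/12) + f(29/6) + f(5.25) + ...].
Sum ≈ 5.32898.

5.32898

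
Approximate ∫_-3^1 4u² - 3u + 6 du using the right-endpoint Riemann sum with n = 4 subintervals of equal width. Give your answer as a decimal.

Δu = (1 − (-3))/4 = 1.
Right endpoints: -2, -1, 0, 1.
f(-2) = 28, f(-1) = 13, f(0) = 6, f(1) = 7.
Sum = Δu · [f(-2) + f(-1) + f(0) + f(1)].
Sum = 54.

54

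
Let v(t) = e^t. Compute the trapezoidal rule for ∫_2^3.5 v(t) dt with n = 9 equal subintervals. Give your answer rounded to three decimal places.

Δt = (3.5 − 2)/9 = 1/6.
v(2) ≈ 7.389, v(13/6) ≈ 8.729, v(7/3) ≈ 10.312, v(2.5) ≈ 12.182, v(8/3) ≈ 14.392, v(17/6) ≈ 17.002, v(3) ≈ 20.086, v(19/6) ≈ 23.728, v(10/3) ≈ 28.032, v(3.5) ≈ 33.115.
T_9 = (Δt/2)·[v(t_0) + 2v(t_1) + ... + 2v(t_{8}) + v(t_9)].
Sum ≈ 25.786.

25.786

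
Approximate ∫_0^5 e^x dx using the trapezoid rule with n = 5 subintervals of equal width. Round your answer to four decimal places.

Δx = (5 − 0)/5 = 1.
f(0) ≈ 1.0000, f(1) ≈ 2.7183, f(2) ≈ 7.3891, f(3) ≈ 20.0855, f(4) ≈ 54.5982, f(5) ≈ 148.4132.
T_5 = (Δx/2)·[f(x_0) + 2f(x_1) + ... + 2f(x_{4}) + f(x_5)].
Sum ≈ 159.4976.

159.4976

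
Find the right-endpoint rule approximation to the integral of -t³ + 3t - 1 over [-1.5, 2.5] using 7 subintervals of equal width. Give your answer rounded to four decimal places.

Δt = (2.5 − (-1.5))/7 = 4/7.
Right endpoints: -13/14, -5/14, 3/14, 11/14, 19/14, 27/14, 2.5.
f(-13/14) = -8191/2744, f(-5/14) = -5559/2744, f(3/14) = -1007/2744, f(11/14) = 2393/2744, f(19/14) = 1569/2744, f(27/14) = -6551/2744, f(2.5) = -9.125.
Sum = Δt · [f(-13/14) + f(-5/14) + f(3/14) + ...].
Sum ≈ -8.8265.

-8.8265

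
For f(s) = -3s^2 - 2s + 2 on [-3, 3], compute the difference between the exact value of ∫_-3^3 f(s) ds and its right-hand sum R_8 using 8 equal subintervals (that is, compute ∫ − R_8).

Exact integral: ∫_-3^3 f(s) ds = -42.
R_8 = -48.1875.
Error = -42 − (-48.1875) = 6.1875.

6.1875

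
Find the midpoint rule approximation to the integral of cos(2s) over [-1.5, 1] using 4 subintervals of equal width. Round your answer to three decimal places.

0.561

Δs = (1 − (-1.5))/4 = 0.625.
Midpoints: -1.1875, -0.5625, 0.0625, 0.6875.
f(-1.1875) ≈ -0.720, f(-0.5625) ≈ 0.431, f(0.0625) ≈ 0.992, f(0.6875) ≈ 0.195.
Sum = Δs · [f(-1.1875) + f(-0.5625) + f(0.0625) + f(0.6875)].
Sum ≈ 0.561.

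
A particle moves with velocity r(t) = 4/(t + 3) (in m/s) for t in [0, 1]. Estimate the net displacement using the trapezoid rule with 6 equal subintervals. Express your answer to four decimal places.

1.1512

Δt = (1 − 0)/6 = 1/6.
r(0) = 4/3, r(1/6) = 24/19, r(1/3) = 1.2, r(0.5) = 8/7, r(2/3) = 12/11, r(5/6) = 24/23, r(1) = 1.
T_6 = (Δt/2)·[r(t_0) + 2r(t_1) + ... + 2r(t_{5}) + r(t_6)].
Sum ≈ 1.1512.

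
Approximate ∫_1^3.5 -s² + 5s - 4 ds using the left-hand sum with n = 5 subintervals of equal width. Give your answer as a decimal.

Δs = (3.5 − 1)/5 = 0.5.
Left endpoints: 1, 1.5, 2, 2.5, 3.
f(1) = 0, f(1.5) = 1.25, f(2) = 2, f(2.5) = 2.25, f(3) = 2.
Sum = Δs · [f(1) + f(1.5) + f(2) + f(2.5) + f(3)].
Sum = 3.75.

3.75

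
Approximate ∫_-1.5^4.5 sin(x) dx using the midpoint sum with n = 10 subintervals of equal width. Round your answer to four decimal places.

Δx = (4.5 − (-1.5))/10 = 0.6.
Midpoints: -1.2, -0.6, 0, 0.6, 1.2, 1.8, 2.4, 3, 3.6, 4.2.
f(-1.2) ≈ -0.9320, f(-0.6) ≈ -0.5646, f(0) ≈ 0.0000, f(0.6) ≈ 0.5646, f(1.2) ≈ 0.9320, f(1.8) ≈ 0.9738, f(2.4) ≈ 0.6755, f(3) ≈ 0.1411, f(3.6) ≈ -0.4425, f(4.2) ≈ -0.8716.
Sum = Δx · [f(-1.2) + f(-0.6) + f(0) + ...].
Sum ≈ 0.2858.

0.2858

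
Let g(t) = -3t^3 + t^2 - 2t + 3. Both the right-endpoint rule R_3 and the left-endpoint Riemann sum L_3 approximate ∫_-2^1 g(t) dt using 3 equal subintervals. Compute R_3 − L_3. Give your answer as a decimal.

-36

R_3 = 11.
L_3 = 47.
R_3 − L_3 = -36.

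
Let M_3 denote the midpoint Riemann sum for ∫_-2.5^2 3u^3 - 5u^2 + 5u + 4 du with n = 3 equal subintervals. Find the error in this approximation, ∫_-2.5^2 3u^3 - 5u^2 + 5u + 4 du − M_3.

-6.1171875

Exact integral: ∫_-2.5^2 f(u) du = -44.296875.
M_3 = -38.1796875.
Error = -44.296875 − (-38.1796875) = -6.1171875.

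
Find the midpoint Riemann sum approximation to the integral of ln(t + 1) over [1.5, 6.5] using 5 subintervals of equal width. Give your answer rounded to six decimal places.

7.832014

Δt = (6.5 − 1.5)/5 = 1.
Midpoints: 2, 3, 4, 5, 6.
f(2) ≈ 1.098612, f(3) ≈ 1.386294, f(4) ≈ 1.609438, f(5) ≈ 1.791759, f(6) ≈ 1.945910.
Sum = Δt · [f(2) + f(3) + f(4) + f(5) + f(6)].
Sum ≈ 7.832014.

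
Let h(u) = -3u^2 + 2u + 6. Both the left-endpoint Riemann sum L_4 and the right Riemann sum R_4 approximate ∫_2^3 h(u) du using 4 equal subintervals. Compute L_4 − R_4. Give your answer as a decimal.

L_4 = -6.40625.
R_4 = -9.65625.
L_4 − R_4 = 3.25.

3.25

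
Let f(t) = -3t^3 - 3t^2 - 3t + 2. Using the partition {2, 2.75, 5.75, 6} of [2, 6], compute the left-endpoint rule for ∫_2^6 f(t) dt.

-475.17578125

Subinterval widths: 0.75, 3, 0.25.
Left endpoints: 2, 2.75, 5.75.
f(2) = -40, f(2.75) = -91.328125, f(5.75) = -684.765625.
Sum = Σ Δt_i · f(t_i).
Sum = -475.17578125.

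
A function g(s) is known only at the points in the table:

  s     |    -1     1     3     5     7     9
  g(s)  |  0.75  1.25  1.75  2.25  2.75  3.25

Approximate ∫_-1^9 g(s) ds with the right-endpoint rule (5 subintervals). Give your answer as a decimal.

Δs = 2.
Sum = 2·[1.25 + 1.75 + 2.25 + 2.75 + 3.25] = 22.5.

22.5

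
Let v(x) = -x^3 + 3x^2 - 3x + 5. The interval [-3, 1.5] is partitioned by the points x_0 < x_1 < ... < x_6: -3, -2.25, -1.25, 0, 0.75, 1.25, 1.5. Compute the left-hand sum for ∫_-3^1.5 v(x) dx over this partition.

115.3203125

Subinterval widths: 0.75, 1, 1.25, 0.75, 0.5, 0.25.
Left endpoints: -3, -2.25, -1.25, 0, 0.75, 1.25.
v(-3) = 68, v(-2.25) = 38.328125, v(-1.25) = 15.390625, v(0) = 5, v(0.75) = 4.015625, v(1.25) = 3.984375.
Sum = Σ Δx_i · v(x_i).
Sum = 115.3203125.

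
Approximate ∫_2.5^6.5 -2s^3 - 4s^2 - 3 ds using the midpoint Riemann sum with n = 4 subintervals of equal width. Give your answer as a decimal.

Δs = (6.5 − 2.5)/4 = 1.
Midpoints: 3, 4, 5, 6.
f(3) = -93, f(4) = -195, f(5) = -353, f(6) = -579.
Sum = Δs · [f(3) + f(4) + f(5) + f(6)].
Sum = -1220.

-1220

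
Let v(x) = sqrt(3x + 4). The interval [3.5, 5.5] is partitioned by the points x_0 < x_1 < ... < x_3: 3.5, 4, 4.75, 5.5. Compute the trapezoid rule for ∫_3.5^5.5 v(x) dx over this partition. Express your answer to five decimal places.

Subinterval widths: 0.5, 0.75, 0.75.
v(3.5) ≈ 3.80789, v(4) ≈ 4.00000, v(4.75) ≈ 4.27200, v(5.5) ≈ 4.52769.
On each subinterval the trapezoid contributes (Δx_i/2)·[v(x_{i-1}) + v(x_i)].
Sum ≈ 8.35386.

8.35386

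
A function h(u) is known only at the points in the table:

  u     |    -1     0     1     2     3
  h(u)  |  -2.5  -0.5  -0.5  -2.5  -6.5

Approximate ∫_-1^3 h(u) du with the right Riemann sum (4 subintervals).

Δu = 1.
Sum = 1·[(-0.5) + (-0.5) + (-2.5) + (-6.5)] = -10.

-10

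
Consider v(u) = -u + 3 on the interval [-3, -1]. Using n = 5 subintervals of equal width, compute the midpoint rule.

10

Δu = (-1 − (-3))/5 = 0.4.
Midpoints: -2.8, -2.4, -2, -1.6, -1.2.
v(-2.8) = 5.8, v(-2.4) = 5.4, v(-2) = 5, v(-1.6) = 4.6, v(-1.2) = 4.2.
Sum = Δu · [v(-2.8) + v(-2.4) + v(-2) + v(-1.6) + v(-1.2)].
Sum = 10.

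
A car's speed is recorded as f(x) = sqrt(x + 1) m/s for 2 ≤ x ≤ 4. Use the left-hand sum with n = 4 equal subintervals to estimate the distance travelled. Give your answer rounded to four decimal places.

Δx = (4 − 2)/4 = 0.5.
Left endpoints: 2, 2.5, 3, 3.5.
f(2) ≈ 1.7321, f(2.5) ≈ 1.8708, f(3) ≈ 2.0000, f(3.5) ≈ 2.1213.
Sum = Δx · [f(2) + f(2.5) + f(3) + f(3.5)].
Sum ≈ 3.8621.

3.8621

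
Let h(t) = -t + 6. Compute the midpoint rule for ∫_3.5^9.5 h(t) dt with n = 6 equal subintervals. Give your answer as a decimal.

-3

Δt = (9.5 − 3.5)/6 = 1.
Midpoints: 4, 5, 6, 7, 8, 9.
h(4) = 2, h(5) = 1, h(6) = 0, h(7) = -1, h(8) = -2, h(9) = -3.
Sum = Δt · [h(4) + h(5) + h(6) + ...].
Sum = -3.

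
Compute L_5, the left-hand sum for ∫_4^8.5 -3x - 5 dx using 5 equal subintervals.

-100.8

Δx = (8.5 − 4)/5 = 0.9.
Left endpoints: 4, 4.9, 5.8, 6.7, 7.6.
f(4) = -17, f(4.9) = -19.7, f(5.8) = -22.4, f(6.7) = -25.1, f(7.6) = -27.8.
Sum = Δx · [f(4) + f(4.9) + f(5.8) + f(6.7) + f(7.6)].
Sum = -100.8.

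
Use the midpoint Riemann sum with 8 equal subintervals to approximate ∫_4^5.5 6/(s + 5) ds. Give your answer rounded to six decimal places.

0.924875

Δs = (5.5 − 4)/8 = 0.1875.
Midpoints: 4.09375, 4.28125, 4.46875, 4.65625, 4.84375, 5.03125, 5.21875, 5.40625.
f(4.09375) = 64/97, f(4.28125) = 64/99, f(4.46875) = 64/101, f(4.65625) = 64/103, f(4.84375) = 64/105, f(5.03125) = 64/107, f(5.21875) = 64/109, f(5.40625) = 64/111.
Sum = Δs · [f(4.09375) + f(4.28125) + f(4.46875) + ...].
Sum ≈ 0.924875.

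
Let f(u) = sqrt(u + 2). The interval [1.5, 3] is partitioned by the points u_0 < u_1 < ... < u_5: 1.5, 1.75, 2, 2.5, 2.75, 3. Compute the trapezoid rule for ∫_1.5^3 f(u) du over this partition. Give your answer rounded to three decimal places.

3.088

Subinterval widths: 0.25, 0.25, 0.5, 0.25, 0.25.
f(1.5) ≈ 1.871, f(1.75) ≈ 1.936, f(2) ≈ 2.000, f(2.5) ≈ 2.121, f(2.75) ≈ 2.179, f(3) ≈ 2.236.
On each subinterval the trapezoid contributes (Δu_i/2)·[f(u_{i-1}) + f(u_i)].
Sum ≈ 3.088.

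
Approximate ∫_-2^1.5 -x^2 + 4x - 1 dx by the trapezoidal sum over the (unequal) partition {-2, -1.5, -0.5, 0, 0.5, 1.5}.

Subinterval widths: 0.5, 1, 0.5, 0.5, 1.
f(-2) = -13, f(-1.5) = -9.25, f(-0.5) = -3.25, f(0) = -1, f(0.5) = 0.75, f(1.5) = 2.75.
On each subinterval the trapezoid contributes (Δx_i/2)·[f(x_{i-1}) + f(x_i)].
Sum = -11.1875.

-11.1875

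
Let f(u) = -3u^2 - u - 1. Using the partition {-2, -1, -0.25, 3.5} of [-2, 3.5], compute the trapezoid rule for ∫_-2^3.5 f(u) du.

Subinterval widths: 1, 0.75, 3.75.
f(-2) = -11, f(-1) = -3, f(-0.25) = -0.9375, f(3.5) = -41.25.
On each subinterval the trapezoid contributes (Δu_i/2)·[f(u_{i-1}) + f(u_i)].
Sum = -87.578125.

-87.578125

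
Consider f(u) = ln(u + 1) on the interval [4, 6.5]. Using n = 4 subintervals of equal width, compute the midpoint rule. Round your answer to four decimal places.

Δu = (6.5 − 4)/4 = 0.625.
Midpoints: 4.3125, 4.9375, 5.5625, 6.1875.
f(4.3125) ≈ 1.6701, f(4.9375) ≈ 1.7813, f(5.5625) ≈ 1.8814, f(6.1875) ≈ 1.9723.
Sum = Δu · [f(4.3125) + f(4.9375) + f(5.5625) + f(6.1875)].
Sum ≈ 4.5657.

4.5657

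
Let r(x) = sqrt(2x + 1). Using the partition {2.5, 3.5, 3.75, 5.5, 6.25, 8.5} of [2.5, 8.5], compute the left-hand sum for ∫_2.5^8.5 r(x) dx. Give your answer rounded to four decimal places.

19.1238

Subinterval widths: 1, 0.25, 1.75, 0.75, 2.25.
Left endpoints: 2.5, 3.5, 3.75, 5.5, 6.25.
r(2.5) ≈ 2.4495, r(3.5) ≈ 2.8284, r(3.75) ≈ 2.9155, r(5.5) ≈ 3.4641, r(6.25) ≈ 3.6742.
Sum = Σ Δx_i · r(x_i).
Sum ≈ 19.1238.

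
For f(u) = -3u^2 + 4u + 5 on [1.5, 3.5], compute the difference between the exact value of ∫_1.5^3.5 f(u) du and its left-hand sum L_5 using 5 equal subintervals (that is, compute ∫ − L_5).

Exact integral: ∫_1.5^3.5 f(u) du = -9.5.
L_5 = -5.26.
Error = -9.5 − (-5.26) = -4.24.

-4.24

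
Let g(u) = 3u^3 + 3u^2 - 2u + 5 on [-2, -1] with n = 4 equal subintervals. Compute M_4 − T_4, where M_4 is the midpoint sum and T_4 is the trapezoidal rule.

0.1640625

M_4 = 3.8046875.
T_4 = 3.640625.
M_4 − T_4 = 0.1640625.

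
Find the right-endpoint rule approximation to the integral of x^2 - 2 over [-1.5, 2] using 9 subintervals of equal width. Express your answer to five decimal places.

Δx = (2 − (-1.5))/9 = 7/18.
Right endpoints: -10/9, -13/18, -1/3, 1/18, 4/9, 5/6, 11/9, 29/18, 2.
f(-10/9) = -62/81, f(-13/18) = -479/324, f(-1/3) = -17/9, f(1/18) = -647/324, f(4/9) = -146/81, f(5/6) = -47/36, f(11/9) = -41/81, f(29/18) = 193/324, f(2) = 2.
Sum = Δx · [f(-10/9) + f(-13/18) + f(-1/3) + ...].
Sum ≈ -2.77984.

-2.77984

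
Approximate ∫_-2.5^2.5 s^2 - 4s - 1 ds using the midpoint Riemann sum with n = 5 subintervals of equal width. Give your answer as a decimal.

Δs = (2.5 − (-2.5))/5 = 1.
Midpoints: -2, -1, 0, 1, 2.
f(-2) = 11, f(-1) = 4, f(0) = -1, f(1) = -4, f(2) = -5.
Sum = Δs · [f(-2) + f(-1) + f(0) + f(1) + f(2)].
Sum = 5.

5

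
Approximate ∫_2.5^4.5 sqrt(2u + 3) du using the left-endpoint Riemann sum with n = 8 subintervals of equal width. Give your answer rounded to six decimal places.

6.234137

Δu = (4.5 − 2.5)/8 = 0.25.
Left endpoints: 2.5, 2.75, 3, 3.25, 3.5, 3.75, 4, 4.25.
f(2.5) ≈ 2.828427, f(2.75) ≈ 2.915476, f(3) ≈ 3.000000, f(3.25) ≈ 3.082207, f(3.5) ≈ 3.162278, f(3.75) ≈ 3.240370, f(4) ≈ 3.316625, f(4.25) ≈ 3.391165.
Sum = Δu · [f(2.5) + f(2.75) + f(3) + ...].
Sum ≈ 6.234137.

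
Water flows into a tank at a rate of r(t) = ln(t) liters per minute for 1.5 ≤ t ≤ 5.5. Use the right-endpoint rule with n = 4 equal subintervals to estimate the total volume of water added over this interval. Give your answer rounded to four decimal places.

5.3779

Δt = (5.5 − 1.5)/4 = 1.
Right endpoints: 2.5, 3.5, 4.5, 5.5.
r(2.5) ≈ 0.9163, r(3.5) ≈ 1.2528, r(4.5) ≈ 1.5041, r(5.5) ≈ 1.7047.
Sum = Δt · [r(2.5) + r(3.5) + r(4.5) + r(5.5)].
Sum ≈ 5.3779.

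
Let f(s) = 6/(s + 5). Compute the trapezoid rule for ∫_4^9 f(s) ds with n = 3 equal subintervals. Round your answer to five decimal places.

Δs = (9 − 4)/3 = 5/3.
f(4) = 2/3, f(17/3) = 0.5625, f(22/3) = 18/37, f(9) = 3/7.
T_3 = (Δs/2)·[f(s_0) + 2f(s_1) + 2f(s_2) + f(s_3)].
Sum ≈ 2.66101.

2.66101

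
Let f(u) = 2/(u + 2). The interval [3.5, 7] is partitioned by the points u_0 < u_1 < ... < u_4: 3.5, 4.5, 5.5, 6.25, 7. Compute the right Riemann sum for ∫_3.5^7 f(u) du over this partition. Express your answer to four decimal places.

0.9228

Subinterval widths: 1, 1, 0.75, 0.75.
Right endpoints: 4.5, 5.5, 6.25, 7.
f(4.5) = 4/13, f(5.5) = 4/15, f(6.25) = 8/33, f(7) = 2/9.
Sum = Σ Δu_i · f(u_i).
Sum ≈ 0.9228.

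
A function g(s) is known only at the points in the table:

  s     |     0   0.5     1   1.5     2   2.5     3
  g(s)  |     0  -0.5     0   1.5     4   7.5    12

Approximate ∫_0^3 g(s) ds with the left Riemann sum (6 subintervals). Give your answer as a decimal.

Δs = 0.5.
Sum = 0.5·[0 + (-0.5) + 0 + 1.5 + 4 + 7.5] = 6.25.

6.25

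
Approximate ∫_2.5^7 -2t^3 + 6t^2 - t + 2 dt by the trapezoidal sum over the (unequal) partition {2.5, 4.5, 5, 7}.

-599.0625

Subinterval widths: 2, 0.5, 2.
f(2.5) = 5.75, f(4.5) = -63.25, f(5) = -103, f(7) = -397.
On each subinterval the trapezoid contributes (Δt_i/2)·[f(t_{i-1}) + f(t_i)].
Sum = -599.0625.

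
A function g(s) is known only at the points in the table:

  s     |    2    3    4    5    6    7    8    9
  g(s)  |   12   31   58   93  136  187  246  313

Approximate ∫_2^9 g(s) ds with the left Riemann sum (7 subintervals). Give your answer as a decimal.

Δs = 1.
Sum = 1·[12 + 31 + 58 + 93 + 136 + 187 + 246] = 763.

763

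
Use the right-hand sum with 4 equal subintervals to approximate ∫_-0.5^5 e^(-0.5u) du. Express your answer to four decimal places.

1.6715

Δu = (5 − (-0.5))/4 = 1.375.
Right endpoints: 0.875, 2.25, 3.625, 5.
f(0.875) ≈ 0.6456, f(2.25) ≈ 0.3247, f(3.625) ≈ 0.1632, f(5) ≈ 0.0821.
Sum = Δu · [f(0.875) + f(2.25) + f(3.625) + f(5)].
Sum ≈ 1.6715.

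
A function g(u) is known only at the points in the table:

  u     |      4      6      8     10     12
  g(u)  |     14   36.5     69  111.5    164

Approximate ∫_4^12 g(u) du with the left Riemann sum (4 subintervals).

Δu = 2.
Sum = 2·[14 + 36.5 + 69 + 111.5] = 462.

462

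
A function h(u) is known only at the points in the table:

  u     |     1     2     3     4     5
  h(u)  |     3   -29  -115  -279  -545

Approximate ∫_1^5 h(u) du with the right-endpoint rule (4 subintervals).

-968

Δu = 1.
Sum = 1·[(-29) + (-115) + (-279) + (-545)] = -968.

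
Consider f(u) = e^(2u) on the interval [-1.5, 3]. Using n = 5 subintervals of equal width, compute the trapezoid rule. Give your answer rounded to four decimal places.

253.4149

Δu = (3 − (-1.5))/5 = 0.9.
f(-1.5) ≈ 0.0498, f(-0.6) ≈ 0.3012, f(0.3) ≈ 1.8221, f(1.2) ≈ 11.0232, f(2.1) ≈ 66.6863, f(3) ≈ 403.4288.
T_5 = (Δu/2)·[f(u_0) + 2f(u_1) + ... + 2f(u_{4}) + f(u_5)].
Sum ≈ 253.4149.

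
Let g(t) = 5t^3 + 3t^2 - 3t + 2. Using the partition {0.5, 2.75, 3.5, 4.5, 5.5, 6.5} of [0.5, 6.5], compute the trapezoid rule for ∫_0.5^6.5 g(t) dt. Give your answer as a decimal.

2549.2265625

Subinterval widths: 2.25, 0.75, 1, 1, 1.
g(0.5) = 1.875, g(2.75) = 120.421875, g(3.5) = 242.625, g(4.5) = 504.875, g(5.5) = 908.125, g(6.5) = 1482.375.
On each subinterval the trapezoid contributes (Δt_i/2)·[g(t_{i-1}) + g(t_i)].
Sum = 2549.2265625.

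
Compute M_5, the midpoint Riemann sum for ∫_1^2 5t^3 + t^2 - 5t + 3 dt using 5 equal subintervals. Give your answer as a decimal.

16.505

Δt = (2 − 1)/5 = 0.2.
Midpoints: 1.1, 1.3, 1.5, 1.7, 1.9.
f(1.1) = 5.365, f(1.3) = 9.175, f(1.5) = 14.625, f(1.7) = 21.955, f(1.9) = 31.405.
Sum = Δt · [f(1.1) + f(1.3) + f(1.5) + f(1.7) + f(1.9)].
Sum = 16.505.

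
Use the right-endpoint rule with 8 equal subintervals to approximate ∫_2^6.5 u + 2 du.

29.390625

Δu = (6.5 − 2)/8 = 0.5625.
Right endpoints: 2.5625, 3.125, 3.6875, 4.25, 4.8125, 5.375, 5.9375, 6.5.
f(2.5625) = 4.5625, f(3.125) = 5.125, f(3.6875) = 5.6875, f(4.25) = 6.25, f(4.8125) = 6.8125, f(5.375) = 7.375, f(5.9375) = 7.9375, f(6.5) = 8.5.
Sum = Δu · [f(2.5625) + f(3.125) + f(3.6875) + ...].
Sum = 29.390625.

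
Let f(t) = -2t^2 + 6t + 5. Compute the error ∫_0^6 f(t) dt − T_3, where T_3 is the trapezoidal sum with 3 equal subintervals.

8

Exact integral: ∫_0^6 f(t) dt = -6.
T_3 = -14.
Error = -6 − (-14) = 8.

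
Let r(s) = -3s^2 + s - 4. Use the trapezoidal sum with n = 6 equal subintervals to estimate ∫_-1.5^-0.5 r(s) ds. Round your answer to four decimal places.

Δs = (-0.5 − (-1.5))/6 = 1/6.
r(-1.5) = -12.25, r(-4/3) = -32/3, r(-7/6) = -9.25, r(-1) = -8, r(-5/6) = -83/12, r(-2/3) = -6, r(-0.5) = -5.25.
T_6 = (Δs/2)·[r(s_0) + 2r(s_1) + ... + 2r(s_{5}) + r(s_6)].
Sum ≈ -8.2639.

-8.2639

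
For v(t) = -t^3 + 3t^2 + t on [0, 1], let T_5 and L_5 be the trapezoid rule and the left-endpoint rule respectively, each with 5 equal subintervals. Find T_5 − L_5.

T_5 = 1.26.
L_5 = 0.96.
T_5 − L_5 = 0.3.

0.3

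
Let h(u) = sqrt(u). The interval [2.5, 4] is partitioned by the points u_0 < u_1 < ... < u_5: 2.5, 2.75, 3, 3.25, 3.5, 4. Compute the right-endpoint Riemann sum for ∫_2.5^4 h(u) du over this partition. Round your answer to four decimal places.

Subinterval widths: 0.25, 0.25, 0.25, 0.25, 0.5.
Right endpoints: 2.75, 3, 3.25, 3.5, 4.
h(2.75) ≈ 1.6583, h(3) ≈ 1.7321, h(3.25) ≈ 1.8028, h(3.5) ≈ 1.8708, h(4) ≈ 2.0000.
Sum = Σ Δu_i · h(u_i).
Sum ≈ 2.7660.

2.7660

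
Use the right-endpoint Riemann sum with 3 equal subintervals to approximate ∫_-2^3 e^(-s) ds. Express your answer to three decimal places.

Δs = (3 − (-2))/3 = 5/3.
Right endpoints: -1/3, 4/3, 3.
f(-1/3) ≈ 1.396, f(4/3) ≈ 0.264, f(3) ≈ 0.050.
Sum = Δs · [f(-1/3) + f(4/3) + f(3)].
Sum ≈ 2.848.

2.848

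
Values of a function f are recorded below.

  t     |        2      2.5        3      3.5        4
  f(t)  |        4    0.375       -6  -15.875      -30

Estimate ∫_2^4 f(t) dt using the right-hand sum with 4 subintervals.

-25.75

Δt = 0.5.
Sum = 0.5·[0.375 + (-6) + (-15.875) + (-30)] = -25.75.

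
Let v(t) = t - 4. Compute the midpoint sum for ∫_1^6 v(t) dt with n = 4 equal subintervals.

-2.5

Δt = (6 − 1)/4 = 1.25.
Midpoints: 1.625, 2.875, 4.125, 5.375.
v(1.625) = -2.375, v(2.875) = -1.125, v(4.125) = 0.125, v(5.375) = 1.375.
Sum = Δt · [v(1.625) + v(2.875) + v(4.125) + v(5.375)].
Sum = -2.5.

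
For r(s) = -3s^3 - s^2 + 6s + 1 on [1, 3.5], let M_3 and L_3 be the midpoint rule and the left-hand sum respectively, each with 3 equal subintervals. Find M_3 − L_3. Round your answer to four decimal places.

-41.5582

M_3 ≈ -86.430845.
L_3 ≈ -44.872685.
M_3 − L_3 ≈ -41.5582.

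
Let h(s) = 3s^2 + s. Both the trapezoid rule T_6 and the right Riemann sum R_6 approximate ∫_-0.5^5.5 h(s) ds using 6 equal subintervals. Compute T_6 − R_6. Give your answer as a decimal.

-48

T_6 = 184.5.
R_6 = 232.5.
T_6 − R_6 = -48.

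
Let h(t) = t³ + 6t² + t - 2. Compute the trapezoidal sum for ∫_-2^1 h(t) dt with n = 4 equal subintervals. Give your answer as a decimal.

Δt = (1 − (-2))/4 = 0.75.
h(-2) = 12, h(-1.25) = 4.171875, h(-0.5) = -1.125, h(0.25) = -1.359375, h(1) = 6.
T_4 = (Δt/2)·[h(t_0) + 2h(t_1) + 2h(t_2) + 2h(t_3) + h(t_4)].
Sum = 8.015625.

8.015625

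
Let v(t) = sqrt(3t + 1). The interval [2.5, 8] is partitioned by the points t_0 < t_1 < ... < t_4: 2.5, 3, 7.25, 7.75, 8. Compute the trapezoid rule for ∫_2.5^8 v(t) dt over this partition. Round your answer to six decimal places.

Subinterval widths: 0.5, 4.25, 0.5, 0.25.
v(2.5) ≈ 2.915476, v(3) ≈ 3.162278, v(7.25) ≈ 4.769696, v(7.75) ≈ 4.924429, v(8) ≈ 5.000000.
On each subinterval the trapezoid contributes (Δt_i/2)·[v(t_{i-1}) + v(t_i)].
Sum ≈ 22.038967.

22.038967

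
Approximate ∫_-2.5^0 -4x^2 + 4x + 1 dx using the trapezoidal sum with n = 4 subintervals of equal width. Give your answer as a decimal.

-31.484375

Δx = (0 − (-2.5))/4 = 0.625.
f(-2.5) = -34, f(-1.875) = -20.5625, f(-1.25) = -10.25, f(-0.625) = -3.0625, f(0) = 1.
T_4 = (Δx/2)·[f(x_0) + 2f(x_1) + 2f(x_2) + 2f(x_3) + f(x_4)].
Sum = -31.484375.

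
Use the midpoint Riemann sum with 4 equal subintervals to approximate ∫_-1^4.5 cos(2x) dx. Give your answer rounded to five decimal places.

0.92617

Δx = (4.5 − (-1))/4 = 1.375.
Midpoints: -0.3125, 1.0625, 2.4375, 3.8125.
f(-0.3125) ≈ 0.81096, f(1.0625) ≈ -0.52627, f(2.4375) ≈ 0.16190, f(3.8125) ≈ 0.22699.
Sum = Δx · [f(-0.3125) + f(1.0625) + f(2.4375) + f(3.8125)].
Sum ≈ 0.92617.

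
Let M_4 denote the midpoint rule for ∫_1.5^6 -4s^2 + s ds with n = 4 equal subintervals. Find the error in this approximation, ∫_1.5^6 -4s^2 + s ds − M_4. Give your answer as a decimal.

Exact integral: ∫_1.5^6 f(s) ds = -266.625.
M_4 = -264.7265625.
Error = -266.625 − (-264.7265625) = -1.8984375.

-1.8984375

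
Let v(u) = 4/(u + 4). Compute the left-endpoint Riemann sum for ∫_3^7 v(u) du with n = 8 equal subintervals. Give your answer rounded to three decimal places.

Δu = (7 − 3)/8 = 0.5.
Left endpoints: 3, 3.5, 4, 4.5, 5, 5.5, 6, 6.5.
v(3) = 4/7, v(3.5) = 8/15, v(4) = 0.5, v(4.5) = 8/17, v(5) = 4/9, v(5.5) = 8/19, v(6) = 0.4, v(6.5) = 8/21.
Sum = Δu · [v(3) + v(3.5) + v(4) + ...].
Sum ≈ 1.861.

1.861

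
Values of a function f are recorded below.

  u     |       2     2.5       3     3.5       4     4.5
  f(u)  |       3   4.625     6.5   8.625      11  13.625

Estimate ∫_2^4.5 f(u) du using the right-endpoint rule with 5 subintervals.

Δu = 0.5.
Sum = 0.5·[4.625 + 6.5 + 8.625 + 11 + 13.625] = 22.1875.

22.1875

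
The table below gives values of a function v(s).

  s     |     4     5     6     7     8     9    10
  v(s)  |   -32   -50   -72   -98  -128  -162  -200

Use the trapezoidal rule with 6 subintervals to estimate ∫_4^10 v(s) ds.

Δs = 1.
T_6 = (1/2)·[(-32) + 2·(-50) + 2·(-72) + 2·(-98) + 2·(-128) + 2·(-162) + (-200)] = -626.

-626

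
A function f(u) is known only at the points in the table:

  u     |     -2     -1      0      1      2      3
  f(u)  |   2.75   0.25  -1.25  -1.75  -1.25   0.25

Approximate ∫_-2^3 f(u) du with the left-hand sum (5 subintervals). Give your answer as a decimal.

-1.25

Δu = 1.
Sum = 1·[2.75 + 0.25 + (-1.25) + (-1.75) + (-1.25)] = -1.25.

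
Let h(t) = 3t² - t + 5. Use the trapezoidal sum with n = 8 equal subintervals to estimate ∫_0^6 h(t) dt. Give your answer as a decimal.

229.6875

Δt = (6 − 0)/8 = 0.75.
h(0) = 5, h(0.75) = 5.9375, h(1.5) = 10.25, h(2.25) = 17.9375, h(3) = 29, h(3.75) = 43.4375, h(4.5) = 61.25, h(5.25) = 82.4375, h(6) = 107.
T_8 = (Δt/2)·[h(t_0) + 2h(t_1) + ... + 2h(t_{7}) + h(t_8)].
Sum = 229.6875.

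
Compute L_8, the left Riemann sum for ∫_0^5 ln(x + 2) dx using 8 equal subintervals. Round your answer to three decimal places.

Δx = (5 − 0)/8 = 0.625.
Left endpoints: 0, 0.625, 1.25, 1.875, 2.5, 3.125, 3.75, 4.375.
f(0) ≈ 0.693, f(0.625) ≈ 0.965, f(1.25) ≈ 1.179, f(1.875) ≈ 1.355, f(2.5) ≈ 1.504, f(3.125) ≈ 1.634, f(3.75) ≈ 1.749, f(4.375) ≈ 1.852.
Sum = Δx · [f(0) + f(0.625) + f(1.25) + ...].
Sum ≈ 6.832.

6.832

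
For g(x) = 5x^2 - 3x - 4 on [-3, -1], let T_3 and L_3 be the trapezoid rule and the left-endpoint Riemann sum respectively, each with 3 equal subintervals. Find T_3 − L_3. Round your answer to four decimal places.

T_3 ≈ 48.074074.
L_3 ≈ 63.407407.
T_3 − L_3 ≈ -15.3333.

-15.3333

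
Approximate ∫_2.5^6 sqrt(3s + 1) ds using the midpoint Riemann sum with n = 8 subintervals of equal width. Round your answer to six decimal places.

Δs = (6 − 2.5)/8 = 0.4375.
Midpoints: 2.71875, 3.15625, 3.59375, 4.03125, 4.46875, 4.90625, 5.34375, 5.78125.
f(2.71875) ≈ 3.025930, f(3.15625) ≈ 3.235545, f(3.59375) ≈ 3.432383, f(4.03125) ≈ 3.618529, f(4.46875) ≈ 3.795557, f(4.90625) ≈ 3.964688, f(5.34375) ≈ 4.126894, f(5.78125) ≈ 4.282960.
Sum = Δs · [f(2.71875) + f(3.15625) + f(3.59375) + ...].
Sum ≈ 12.898587.

12.898587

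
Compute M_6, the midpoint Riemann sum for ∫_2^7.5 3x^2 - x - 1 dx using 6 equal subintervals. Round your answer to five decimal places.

Δx = (7.5 − 2)/6 = 11/12.
Midpoints: 59/24, 3.375, 103/24, 125/24, 6.125, 169/24.
f(59/24) = 14.671875, f(3.375) = 29.796875, f(103/24) = 9593/192, f(125/24) = 75.171875, f(6.125) = 105.421875, f(169/24) = 27017/192.
Sum = Δx · [f(59/24) + f(3.375) + f(103/24) + ...].
Sum ≈ 381.09462.

381.09462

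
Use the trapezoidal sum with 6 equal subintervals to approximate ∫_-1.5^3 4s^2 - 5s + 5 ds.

47.8125

Δs = (3 − (-1.5))/6 = 0.75.
f(-1.5) = 21.5, f(-0.75) = 11, f(0) = 5, f(0.75) = 3.5, f(1.5) = 6.5, f(2.25) = 14, f(3) = 26.
T_6 = (Δs/2)·[f(s_0) + 2f(s_1) + ... + 2f(s_{5}) + f(s_6)].
Sum = 47.8125.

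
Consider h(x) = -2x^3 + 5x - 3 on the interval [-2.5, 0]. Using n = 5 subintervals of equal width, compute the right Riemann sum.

-7.5

Δx = (0 − (-2.5))/5 = 0.5.
Right endpoints: -2, -1.5, -1, -0.5, 0.
h(-2) = 3, h(-1.5) = -3.75, h(-1) = -6, h(-0.5) = -5.25, h(0) = -3.
Sum = Δx · [h(-2) + h(-1.5) + h(-1) + h(-0.5) + h(0)].
Sum = -7.5.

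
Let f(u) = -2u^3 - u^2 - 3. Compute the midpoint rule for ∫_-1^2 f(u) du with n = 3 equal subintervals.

-18.5

Δu = (2 − (-1))/3 = 1.
Midpoints: -0.5, 0.5, 1.5.
f(-0.5) = -3, f(0.5) = -3.5, f(1.5) = -12.
Sum = Δu · [f(-0.5) + f(0.5) + f(1.5)].
Sum = -18.5.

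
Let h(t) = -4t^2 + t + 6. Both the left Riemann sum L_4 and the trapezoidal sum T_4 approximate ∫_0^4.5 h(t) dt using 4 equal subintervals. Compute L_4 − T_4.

43.03125

L_4 = -45.140625.
T_4 = -88.171875.
L_4 − T_4 = 43.03125.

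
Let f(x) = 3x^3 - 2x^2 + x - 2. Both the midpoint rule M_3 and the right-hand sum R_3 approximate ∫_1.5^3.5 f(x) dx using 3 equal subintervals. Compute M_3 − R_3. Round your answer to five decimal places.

M_3 ≈ 81.8981481.
R_3 ≈ 119.9537037.
M_3 − R_3 ≈ -38.05556.

-38.05556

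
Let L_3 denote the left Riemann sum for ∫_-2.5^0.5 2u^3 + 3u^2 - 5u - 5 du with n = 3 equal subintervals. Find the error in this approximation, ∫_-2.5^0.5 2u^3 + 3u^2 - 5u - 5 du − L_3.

0.75

Exact integral: ∫_-2.5^0.5 f(u) du = -3.75.
L_3 = -4.5.
Error = -3.75 − (-4.5) = 0.75.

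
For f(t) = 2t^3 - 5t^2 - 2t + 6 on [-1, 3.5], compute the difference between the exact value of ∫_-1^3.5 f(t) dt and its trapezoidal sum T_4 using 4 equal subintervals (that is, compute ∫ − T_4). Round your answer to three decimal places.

Exact integral: ∫_-1^3.5 f(t) dt = 17.15625.
T_4 ≈ 19.52930.
Error ≈ 17.15625 − 19.52930 ≈ -2.373.

-2.373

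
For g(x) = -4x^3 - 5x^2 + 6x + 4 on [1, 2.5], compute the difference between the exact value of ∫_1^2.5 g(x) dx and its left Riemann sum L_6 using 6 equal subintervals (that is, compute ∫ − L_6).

Exact integral: ∫_1^2.5 g(x) dx = -40.6875.
L_6 = -31.625.
Error = -40.6875 − (-31.625) = -9.0625.

-9.0625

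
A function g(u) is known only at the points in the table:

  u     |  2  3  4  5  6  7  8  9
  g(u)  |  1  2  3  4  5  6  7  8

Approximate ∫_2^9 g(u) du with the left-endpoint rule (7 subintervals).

28

Δu = 1.
Sum = 1·[1 + 2 + 3 + 4 + 5 + 6 + 7] = 28.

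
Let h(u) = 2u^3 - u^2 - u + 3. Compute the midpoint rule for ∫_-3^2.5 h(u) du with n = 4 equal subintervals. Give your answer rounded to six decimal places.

-15.135742

Δu = (2.5 − (-3))/4 = 1.375.
Midpoints: -2.3125, -0.9375, 0.4375, 1.8125.
h(-2.3125) = -50725/2048, h(-0.9375) = 2889/2048, h(0.4375) = 5199/2048, h(1.8125) = 20093/2048.
Sum = Δu · [h(-2.3125) + h(-0.9375) + h(0.4375) + h(1.8125)].
Sum ≈ -15.135742.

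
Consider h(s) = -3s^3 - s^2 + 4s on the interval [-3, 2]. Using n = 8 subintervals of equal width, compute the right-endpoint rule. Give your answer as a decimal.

3.22265625

Δs = (2 − (-3))/8 = 0.625.
Right endpoints: -2.375, -1.75, -1.125, -0.5, 0.125, 0.75, 1.375, 2.
h(-2.375) = 12825/512, h(-1.75) = 6.015625, h(-1.125) = -765/512, h(-0.5) = -1.875, h(0.125) = 245/512, h(0.75) = 1.171875, h(1.375) = -2145/512, h(2) = -20.
Sum = Δs · [h(-2.375) + h(-1.75) + h(-1.125) + ...].
Sum = 3.22265625.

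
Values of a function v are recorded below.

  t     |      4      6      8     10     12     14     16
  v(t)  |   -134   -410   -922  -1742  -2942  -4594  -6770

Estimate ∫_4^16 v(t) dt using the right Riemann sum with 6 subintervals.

Δt = 2.
Sum = 2·[(-410) + (-922) + (-1742) + (-2942) + (-4594) + (-6770)] = -34760.

-34760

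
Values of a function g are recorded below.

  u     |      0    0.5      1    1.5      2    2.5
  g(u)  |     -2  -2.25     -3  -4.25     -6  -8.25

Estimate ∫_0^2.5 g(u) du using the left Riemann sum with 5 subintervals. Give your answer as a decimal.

Δu = 0.5.
Sum = 0.5·[(-2) + (-2.25) + (-3) + (-4.25) + (-6)] = -8.75.

-8.75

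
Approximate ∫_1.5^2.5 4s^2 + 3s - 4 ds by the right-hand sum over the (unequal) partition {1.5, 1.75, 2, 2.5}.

22.125

Subinterval widths: 0.25, 0.25, 0.5.
Right endpoints: 1.75, 2, 2.5.
f(1.75) = 13.5, f(2) = 18, f(2.5) = 28.5.
Sum = Σ Δs_i · f(s_i).
Sum = 22.125.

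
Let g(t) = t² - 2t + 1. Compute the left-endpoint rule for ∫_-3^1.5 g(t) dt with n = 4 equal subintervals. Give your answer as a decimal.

31.18359375

Δt = (1.5 − (-3))/4 = 1.125.
Left endpoints: -3, -1.875, -0.75, 0.375.
g(-3) = 16, g(-1.875) = 8.265625, g(-0.75) = 3.0625, g(0.375) = 0.390625.
Sum = Δt · [g(-3) + g(-1.875) + g(-0.75) + g(0.375)].
Sum = 31.18359375.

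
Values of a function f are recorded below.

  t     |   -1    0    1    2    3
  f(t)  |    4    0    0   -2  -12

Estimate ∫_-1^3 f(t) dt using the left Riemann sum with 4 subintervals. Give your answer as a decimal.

2

Δt = 1.
Sum = 1·[4 + 0 + 0 + (-2)] = 2.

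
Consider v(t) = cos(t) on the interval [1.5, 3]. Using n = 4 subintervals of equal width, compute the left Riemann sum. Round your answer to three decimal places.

Δt = (3 − 1.5)/4 = 0.375.
Left endpoints: 1.5, 1.875, 2.25, 2.625.
v(1.5) ≈ 0.071, v(1.875) ≈ -0.300, v(2.25) ≈ -0.628, v(2.625) ≈ -0.870.
Sum = Δt · [v(1.5) + v(1.875) + v(2.25) + v(2.625)].
Sum ≈ -0.647.

-0.647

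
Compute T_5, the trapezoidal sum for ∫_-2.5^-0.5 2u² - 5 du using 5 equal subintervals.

0.44

Δu = (-0.5 − (-2.5))/5 = 0.4.
f(-2.5) = 7.5, f(-2.1) = 3.82, f(-1.7) = 0.78, f(-1.3) = -1.62, f(-0.9) = -3.38, f(-0.5) = -4.5.
T_5 = (Δu/2)·[f(u_0) + 2f(u_1) + ... + 2f(u_{4}) + f(u_5)].
Sum = 0.44.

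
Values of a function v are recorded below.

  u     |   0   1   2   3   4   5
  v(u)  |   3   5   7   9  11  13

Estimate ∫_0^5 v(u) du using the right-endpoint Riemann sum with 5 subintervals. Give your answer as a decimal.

45

Δu = 1.
Sum = 1·[5 + 7 + 9 + 11 + 13] = 45.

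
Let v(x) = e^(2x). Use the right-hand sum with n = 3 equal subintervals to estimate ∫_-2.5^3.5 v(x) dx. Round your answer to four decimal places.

Δx = (3.5 − (-2.5))/3 = 2.
Right endpoints: -0.5, 1.5, 3.5.
v(-0.5) ≈ 0.3679, v(1.5) ≈ 20.0855, v(3.5) ≈ 1096.6332.
Sum = Δx · [v(-0.5) + v(1.5) + v(3.5)].
Sum ≈ 2234.1731.

2234.1731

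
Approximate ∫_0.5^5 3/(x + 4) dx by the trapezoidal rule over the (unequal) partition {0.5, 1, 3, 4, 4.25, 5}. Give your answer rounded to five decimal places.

2.10072

Subinterval widths: 0.5, 2, 1, 0.25, 0.75.
f(0.5) = 2/3, f(1) = 0.6, f(3) = 3/7, f(4) = 0.375, f(4.25) = 4/11, f(5) = 1/3.
On each subinterval the trapezoid contributes (Δx_i/2)·[f(x_{i-1}) + f(x_i)].
Sum ≈ 2.10072.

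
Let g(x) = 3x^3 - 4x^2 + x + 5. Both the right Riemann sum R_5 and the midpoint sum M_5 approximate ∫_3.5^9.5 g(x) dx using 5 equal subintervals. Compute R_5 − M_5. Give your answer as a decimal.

1400.22

R_5 = 6340.23.
M_5 = 4940.01.
R_5 − M_5 = 1400.22.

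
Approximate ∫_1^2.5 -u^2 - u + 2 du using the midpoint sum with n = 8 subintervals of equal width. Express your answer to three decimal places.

Δu = (2.5 − 1)/8 = 0.1875.
Midpoints: 1.09375, 1.28125, 1.46875, 1.65625, 1.84375, 2.03125, 2.21875, 2.40625.
f(1.09375) = -297/1024, f(1.28125) = -945/1024, f(1.46875) = -1665/1024, f(1.65625) = -2457/1024, f(1.84375) = -3321/1024, f(2.03125) = -4257/1024, f(2.21875) = -5265/1024, f(2.40625) = -6345/1024.
Sum = Δu · [f(1.09375) + f(1.28125) + f(1.46875) + ...].
Sum ≈ -4.496.

-4.496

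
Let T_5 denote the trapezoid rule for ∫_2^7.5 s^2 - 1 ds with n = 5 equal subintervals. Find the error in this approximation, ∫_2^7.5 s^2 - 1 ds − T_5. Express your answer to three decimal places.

Exact integral: ∫_2^7.5 f(s) ds ≈ 132.45833.
T_5 = 133.5675.
Error ≈ 132.45833 − 133.5675 ≈ -1.109.

-1.109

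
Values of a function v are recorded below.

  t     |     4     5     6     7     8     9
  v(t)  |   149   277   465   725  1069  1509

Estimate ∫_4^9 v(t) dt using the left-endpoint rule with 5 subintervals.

2685

Δt = 1.
Sum = 1·[149 + 277 + 465 + 725 + 1069] = 2685.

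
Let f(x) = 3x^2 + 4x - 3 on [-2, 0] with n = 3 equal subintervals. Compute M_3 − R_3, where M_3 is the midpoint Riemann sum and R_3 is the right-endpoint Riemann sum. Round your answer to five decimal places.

0.66667

M_3 ≈ -6.2222222.
R_3 ≈ -6.8888889.
M_3 − R_3 ≈ 0.66667.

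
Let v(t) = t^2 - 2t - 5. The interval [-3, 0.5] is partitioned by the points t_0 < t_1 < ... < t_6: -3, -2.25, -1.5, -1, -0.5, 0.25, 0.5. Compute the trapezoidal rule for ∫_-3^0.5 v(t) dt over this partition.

0.546875

Subinterval widths: 0.75, 0.75, 0.5, 0.5, 0.75, 0.25.
v(-3) = 10, v(-2.25) = 4.5625, v(-1.5) = 0.25, v(-1) = -2, v(-0.5) = -3.75, v(0.25) = -5.4375, v(0.5) = -5.75.
On each subinterval the trapezoid contributes (Δt_i/2)·[v(t_{i-1}) + v(t_i)].
Sum = 0.546875.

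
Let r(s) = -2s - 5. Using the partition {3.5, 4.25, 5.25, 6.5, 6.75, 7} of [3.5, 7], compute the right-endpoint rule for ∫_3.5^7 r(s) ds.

-57.5

Subinterval widths: 0.75, 1, 1.25, 0.25, 0.25.
Right endpoints: 4.25, 5.25, 6.5, 6.75, 7.
r(4.25) = -13.5, r(5.25) = -15.5, r(6.5) = -18, r(6.75) = -18.5, r(7) = -19.
Sum = Σ Δs_i · r(s_i).
Sum = -57.5.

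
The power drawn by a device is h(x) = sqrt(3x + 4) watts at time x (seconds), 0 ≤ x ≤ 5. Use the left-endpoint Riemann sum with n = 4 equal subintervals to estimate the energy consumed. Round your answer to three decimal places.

Δx = (5 − 0)/4 = 1.25.
Left endpoints: 0, 1.25, 2.5, 3.75.
h(0) ≈ 2.000, h(1.25) ≈ 2.784, h(2.5) ≈ 3.391, h(3.75) ≈ 3.905.
Sum = Δx · [h(0) + h(1.25) + h(2.5) + h(3.75)].
Sum ≈ 15.100.

15.100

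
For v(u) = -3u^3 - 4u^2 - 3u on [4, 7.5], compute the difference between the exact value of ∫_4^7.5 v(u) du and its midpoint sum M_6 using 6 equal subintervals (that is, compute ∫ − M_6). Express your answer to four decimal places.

Exact integral: ∫_4^7.5 v(u) du ≈ -2718.588542.
M_6 ≈ -2713.055483.
Error ≈ -2718.588542 − (-2713.055483) ≈ -5.5331.

-5.5331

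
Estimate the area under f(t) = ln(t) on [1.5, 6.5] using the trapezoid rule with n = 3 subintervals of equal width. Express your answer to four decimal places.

Δt = (6.5 − 1.5)/3 = 5/3.
f(1.5) ≈ 0.4055, f(19/6) ≈ 1.1527, f(29/6) ≈ 1.5755, f(6.5) ≈ 1.8718.
T_3 = (Δt/2)·[f(t_0) + 2f(t_1) + 2f(t_2) + f(t_3)].
Sum ≈ 6.4447.

6.4447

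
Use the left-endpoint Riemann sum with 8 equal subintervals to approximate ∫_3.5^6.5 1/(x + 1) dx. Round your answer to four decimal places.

Δx = (6.5 − 3.5)/8 = 0.375.
Left endpoints: 3.5, 3.875, 4.25, 4.625, 5, 5.375, 5.75, 6.125.
f(3.5) = 2/9, f(3.875) = 8/39, f(4.25) = 4/21, f(4.625) = 8/45, f(5) = 1/6, f(5.375) = 8/51, f(5.75) = 4/27, f(6.125) = 8/57.
Sum = Δx · [f(3.5) + f(3.875) + f(4.25) + ...].
Sum ≈ 0.5279.

0.5279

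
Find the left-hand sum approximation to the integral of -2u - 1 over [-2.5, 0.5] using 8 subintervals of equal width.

4.125

Δu = (0.5 − (-2.5))/8 = 0.375.
Left endpoints: -2.5, -2.125, -1.75, -1.375, -1, -0.625, -0.25, 0.125.
f(-2.5) = 4, f(-2.125) = 3.25, f(-1.75) = 2.5, f(-1.375) = 1.75, f(-1) = 1, f(-0.625) = 0.25, f(-0.25) = -0.5, f(0.125) = -1.25.
Sum = Δu · [f(-2.5) + f(-2.125) + f(-1.75) + ...].
Sum = 4.125.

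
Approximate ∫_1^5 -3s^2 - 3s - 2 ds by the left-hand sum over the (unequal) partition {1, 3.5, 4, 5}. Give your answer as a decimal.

Subinterval widths: 2.5, 0.5, 1.
Left endpoints: 1, 3.5, 4.
f(1) = -8, f(3.5) = -49.25, f(4) = -62.
Sum = Σ Δs_i · f(s_i).
Sum = -106.625.

-106.625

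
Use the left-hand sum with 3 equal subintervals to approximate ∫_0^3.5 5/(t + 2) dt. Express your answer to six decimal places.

Δt = (3.5 − 0)/3 = 7/6.
Left endpoints: 0, 7/6, 7/3.
f(0) = 2.5, f(7/6) = 30/19, f(7/3) = 15/13.
Sum = Δt · [f(0) + f(7/6) + f(7/3)].
Sum ≈ 6.104926.

6.104926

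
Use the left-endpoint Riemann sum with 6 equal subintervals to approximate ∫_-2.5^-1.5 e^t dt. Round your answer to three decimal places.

Δt = (-1.5 − (-2.5))/6 = 1/6.
Left endpoints: -2.5, -7/3, -13/6, -2, -11/6, -5/3.
f(-2.5) ≈ 0.082, f(-7/3) ≈ 0.097, f(-13/6) ≈ 0.115, f(-2) ≈ 0.135, f(-11/6) ≈ 0.160, f(-5/3) ≈ 0.189.
Sum = Δt · [f(-2.5) + f(-7/3) + f(-13/6) + ...].
Sum ≈ 0.130.

0.130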